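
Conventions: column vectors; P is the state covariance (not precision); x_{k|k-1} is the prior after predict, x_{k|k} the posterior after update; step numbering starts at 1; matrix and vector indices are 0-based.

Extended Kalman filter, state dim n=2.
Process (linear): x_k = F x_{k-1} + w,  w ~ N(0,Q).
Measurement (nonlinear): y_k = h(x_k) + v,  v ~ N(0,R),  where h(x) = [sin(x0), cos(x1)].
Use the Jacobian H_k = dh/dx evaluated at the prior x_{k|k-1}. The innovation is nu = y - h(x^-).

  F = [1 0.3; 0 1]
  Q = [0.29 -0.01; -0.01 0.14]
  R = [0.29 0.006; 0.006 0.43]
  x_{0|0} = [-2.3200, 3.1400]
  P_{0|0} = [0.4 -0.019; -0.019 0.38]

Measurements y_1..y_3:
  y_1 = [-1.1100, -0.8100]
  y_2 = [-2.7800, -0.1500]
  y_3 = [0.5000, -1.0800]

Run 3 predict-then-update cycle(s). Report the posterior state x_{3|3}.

x_post = [-1.7418, 2.7770]

step 1: x^-=[-1.3780, 3.1400]  P^-=[0.7128 0.0850; 0.0850 0.5200]  H_jac=[0.1916 0.0000; 0.0000 -0.0016]  S=[0.3162 0.0060; 0.0060 0.4300]  K=[0.4321 -0.0063; 0.0516 -0.0026]  nu=[-0.1285, 0.1900]  x^+=[-1.4347, 3.1329]  P^+=[0.6538 0.0780; 0.0780 0.5192]
step 2: x^-=[-0.4949, 3.1329]  P^-=[1.0373 0.2237; 0.2237 0.6592]  H_jac=[0.8800 0.0000; 0.0000 -0.0087]  S=[1.0933 0.0043; 0.0043 0.4301]  K=[0.8350 -0.0129; 0.1801 -0.0152]  nu=[-2.3051, 0.8500]  x^+=[-2.4305, 2.7048]  P^+=[0.2751 0.0593; 0.0593 0.6236]
step 3: x^-=[-1.6190, 2.7048]  P^-=[0.6567 0.2363; 0.2363 0.7636]  H_jac=[-0.0482 0.0000; 0.0000 -0.4230]  S=[0.2915 0.0108; 0.0108 0.5667]  K=[-0.1022 -0.1745; -0.0179 -0.5697]  nu=[1.4988, -0.1739]  x^+=[-1.7418, 2.7770]  P^+=[0.6361 0.1788; 0.1788 0.5794]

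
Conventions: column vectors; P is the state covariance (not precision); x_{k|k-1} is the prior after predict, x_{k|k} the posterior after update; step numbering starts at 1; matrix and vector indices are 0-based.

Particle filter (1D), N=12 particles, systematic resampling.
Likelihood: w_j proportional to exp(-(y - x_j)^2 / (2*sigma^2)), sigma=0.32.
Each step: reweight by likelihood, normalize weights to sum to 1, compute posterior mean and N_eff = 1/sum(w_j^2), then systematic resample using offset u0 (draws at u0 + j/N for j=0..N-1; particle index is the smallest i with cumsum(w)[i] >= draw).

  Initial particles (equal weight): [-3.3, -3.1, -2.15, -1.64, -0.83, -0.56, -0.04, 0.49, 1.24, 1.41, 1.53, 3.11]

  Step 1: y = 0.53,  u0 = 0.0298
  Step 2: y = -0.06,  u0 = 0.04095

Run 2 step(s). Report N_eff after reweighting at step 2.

step 1: w=[0.0000, 0.0000, 0.0000, 0.0000, 0.0001, 0.0023, 0.1555, 0.7541, 0.0648, 0.0173, 0.0058, 0.0000]  mean=0.4756  Neff=1.6737  idx=[6, 6, 7, 7, 7, 7, 7, 7, 7, 7, 7, 8]
step 2: w=[0.2464, 0.2464, 0.0564, 0.0564, 0.0564, 0.0564, 0.0564, 0.0564, 0.0564, 0.0564, 0.0564, 0.0001]  mean=0.2289  Neff=6.6679  idx=[0, 0, 0, 1, 1, 1, 2, 4, 5, 7, 8, 10]

N_eff = 6.6679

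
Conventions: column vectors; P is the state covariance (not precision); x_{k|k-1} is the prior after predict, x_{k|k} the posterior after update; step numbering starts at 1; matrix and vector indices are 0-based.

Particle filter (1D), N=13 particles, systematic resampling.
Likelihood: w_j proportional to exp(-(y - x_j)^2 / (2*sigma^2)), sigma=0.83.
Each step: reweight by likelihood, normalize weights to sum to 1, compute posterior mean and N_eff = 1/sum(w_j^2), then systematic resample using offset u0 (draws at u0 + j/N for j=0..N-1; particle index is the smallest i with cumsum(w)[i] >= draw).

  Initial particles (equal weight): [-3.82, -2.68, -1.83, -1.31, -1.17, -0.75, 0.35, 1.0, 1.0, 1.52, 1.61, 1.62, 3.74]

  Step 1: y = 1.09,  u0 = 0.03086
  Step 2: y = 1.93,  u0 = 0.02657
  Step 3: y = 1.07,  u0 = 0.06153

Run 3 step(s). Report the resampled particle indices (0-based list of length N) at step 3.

resampled_idx = [1, 1, 2, 3, 4, 5, 6, 7, 8, 9, 10, 11, 12]

step 1: w=[0.0000, 0.0000, 0.0004, 0.0029, 0.0046, 0.0161, 0.1267, 0.1874, 0.1874, 0.1648, 0.1549, 0.1537, 0.0012]  mean=1.1502  Neff=6.1986  idx=[6, 6, 7, 7, 8, 8, 8, 9, 9, 10, 10, 11, 11]
step 2: w=[0.0192, 0.0192, 0.0629, 0.0629, 0.0629, 0.0629, 0.0629, 0.1043, 0.1043, 0.1094, 0.1094, 0.1099, 0.1099]  mean=1.3531  Neff=11.0697  idx=[1, 3, 4, 5, 6, 7, 8, 9, 9, 10, 11, 11, 12]
step 3: w=[0.0611, 0.0887, 0.0887, 0.0887, 0.0887, 0.0768, 0.0768, 0.0720, 0.0720, 0.0720, 0.0715, 0.0715, 0.0715]  mean=1.3049  Neff=12.8388  idx=[1, 1, 2, 3, 4, 5, 6, 7, 8, 9, 10, 11, 12]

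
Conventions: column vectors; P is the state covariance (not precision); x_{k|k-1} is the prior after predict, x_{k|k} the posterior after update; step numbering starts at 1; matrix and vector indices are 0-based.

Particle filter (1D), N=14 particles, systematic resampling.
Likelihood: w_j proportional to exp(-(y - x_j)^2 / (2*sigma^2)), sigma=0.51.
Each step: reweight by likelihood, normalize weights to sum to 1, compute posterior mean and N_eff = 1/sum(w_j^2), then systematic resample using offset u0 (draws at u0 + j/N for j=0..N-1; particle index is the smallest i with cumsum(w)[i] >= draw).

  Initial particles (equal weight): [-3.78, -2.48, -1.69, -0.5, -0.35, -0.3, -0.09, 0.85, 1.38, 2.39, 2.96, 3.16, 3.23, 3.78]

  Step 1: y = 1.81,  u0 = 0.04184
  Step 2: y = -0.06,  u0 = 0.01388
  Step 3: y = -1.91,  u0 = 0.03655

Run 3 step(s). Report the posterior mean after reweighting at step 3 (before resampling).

post_mean = 0.8506

step 1: w=[0.0000, 0.0000, 0.0000, 0.0000, 0.0001, 0.0001, 0.0006, 0.1114, 0.4592, 0.3432, 0.0516, 0.0197, 0.0136, 0.0004]  mean=1.8089  Neff=2.9040  idx=[7, 8, 8, 8, 8, 8, 8, 8, 9, 9, 9, 9, 9, 11]
step 2: w=[0.6102, 0.0557, 0.0557, 0.0557, 0.0557, 0.0557, 0.0557, 0.0557, 0.0000, 0.0000, 0.0000, 0.0000, 0.0000, 0.0000]  mean=1.0568  Neff=2.5381  idx=[0, 0, 0, 0, 0, 0, 0, 0, 0, 1, 3, 4, 5, 6]
step 3: w=[0.1110, 0.1110, 0.1110, 0.1110, 0.1110, 0.1110, 0.1110, 0.1110, 0.1110, 0.0002, 0.0002, 0.0002, 0.0002, 0.0002]  mean=0.8506  Neff=9.0210  idx=[0, 0, 1, 2, 2, 3, 4, 4, 5, 6, 6, 7, 8, 8]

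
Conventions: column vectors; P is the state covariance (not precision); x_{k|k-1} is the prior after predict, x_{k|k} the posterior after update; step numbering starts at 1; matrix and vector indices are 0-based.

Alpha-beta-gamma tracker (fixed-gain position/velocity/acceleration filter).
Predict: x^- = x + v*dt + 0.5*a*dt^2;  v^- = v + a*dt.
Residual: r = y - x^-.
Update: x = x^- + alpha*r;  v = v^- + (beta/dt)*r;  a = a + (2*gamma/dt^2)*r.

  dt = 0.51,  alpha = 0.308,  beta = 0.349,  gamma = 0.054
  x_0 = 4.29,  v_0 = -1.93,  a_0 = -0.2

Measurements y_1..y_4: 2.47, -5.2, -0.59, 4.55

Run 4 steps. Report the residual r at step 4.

step 1: x_pred=3.2797  r=-0.8097  x^+=3.0303  v^+=-2.5861  a^+=-0.5362
step 2: x_pred=1.6417  r=-6.8417  x^+=-0.4656  v^+=-7.5414  a^+=-3.3770
step 3: x_pred=-4.7509  r=4.1609  x^+=-3.4693  v^+=-6.4163  a^+=-1.6493
step 4: x_pred=-6.9561  r=11.5061  x^+=-3.4123  v^+=0.6163  a^+=3.1283

resid = 11.5061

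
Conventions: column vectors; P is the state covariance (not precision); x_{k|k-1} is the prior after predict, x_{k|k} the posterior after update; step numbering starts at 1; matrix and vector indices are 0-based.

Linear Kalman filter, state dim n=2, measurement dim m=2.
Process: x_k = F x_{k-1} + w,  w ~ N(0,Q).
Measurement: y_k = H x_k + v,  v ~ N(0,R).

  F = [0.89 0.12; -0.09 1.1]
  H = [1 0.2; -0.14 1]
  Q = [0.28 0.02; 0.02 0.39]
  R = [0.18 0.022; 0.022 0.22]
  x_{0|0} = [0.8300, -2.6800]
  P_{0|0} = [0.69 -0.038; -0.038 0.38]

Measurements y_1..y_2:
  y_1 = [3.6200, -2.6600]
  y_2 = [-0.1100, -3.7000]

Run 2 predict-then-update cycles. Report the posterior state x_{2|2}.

step 1: x^-=[0.4171, -3.0227]  P^-=[0.8239 -0.0219; -0.0219 0.8629]  S=[1.0297 0.0579; 0.0579 1.1052]  K=[0.8053 -0.1664; 0.1025 0.7782]  nu=[3.8074, 0.4211]  x^+=[3.4131, -2.3046]  P^+=[0.1411 0.0009; 0.0009 0.1736]
step 2: x^-=[2.7611, -2.8422]  P^-=[0.3945 0.0324; 0.0324 0.6010]  S=[0.6115 0.1185; 0.1185 0.8196]  K=[0.6802 -0.1261; 0.1117 0.7115]  nu=[-2.3027, -0.4712]  x^+=[1.2544, -3.4348]  P^+=[0.1189 0.0039; 0.0039 0.1595]

x_post = [1.2544, -3.4348]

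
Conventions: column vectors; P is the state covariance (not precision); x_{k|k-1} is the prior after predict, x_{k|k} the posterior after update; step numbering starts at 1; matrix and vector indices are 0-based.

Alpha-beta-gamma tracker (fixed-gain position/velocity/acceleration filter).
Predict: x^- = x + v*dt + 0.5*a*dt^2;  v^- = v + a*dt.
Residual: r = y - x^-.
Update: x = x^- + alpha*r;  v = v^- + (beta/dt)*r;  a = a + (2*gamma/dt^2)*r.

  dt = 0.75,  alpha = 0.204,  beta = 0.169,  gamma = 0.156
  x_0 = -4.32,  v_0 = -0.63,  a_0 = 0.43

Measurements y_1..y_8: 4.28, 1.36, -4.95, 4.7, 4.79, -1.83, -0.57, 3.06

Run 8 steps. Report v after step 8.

v_post = -24.2484

step 1: x_pred=-4.6716  r=8.9516  x^+=-2.8454  v^+=1.7096  a^+=5.3951
step 2: x_pred=-0.0459  r=1.4059  x^+=0.2409  v^+=6.0727  a^+=6.1749
step 3: x_pred=6.5322  r=-11.4822  x^+=4.1898  v^+=8.1166  a^+=-0.1939
step 4: x_pred=10.2227  r=-5.5227  x^+=9.0961  v^+=6.7268  a^+=-3.2571
step 5: x_pred=13.2251  r=-8.4351  x^+=11.5043  v^+=2.3832  a^+=-7.9358
step 6: x_pred=11.0598  r=-12.8898  x^+=8.4303  v^+=-6.4731  a^+=-15.0853
step 7: x_pred=-0.6673  r=0.0973  x^+=-0.6475  v^+=-17.7652  a^+=-15.0314
step 8: x_pred=-18.1990  r=21.2590  x^+=-13.8621  v^+=-24.2484  a^+=-3.2397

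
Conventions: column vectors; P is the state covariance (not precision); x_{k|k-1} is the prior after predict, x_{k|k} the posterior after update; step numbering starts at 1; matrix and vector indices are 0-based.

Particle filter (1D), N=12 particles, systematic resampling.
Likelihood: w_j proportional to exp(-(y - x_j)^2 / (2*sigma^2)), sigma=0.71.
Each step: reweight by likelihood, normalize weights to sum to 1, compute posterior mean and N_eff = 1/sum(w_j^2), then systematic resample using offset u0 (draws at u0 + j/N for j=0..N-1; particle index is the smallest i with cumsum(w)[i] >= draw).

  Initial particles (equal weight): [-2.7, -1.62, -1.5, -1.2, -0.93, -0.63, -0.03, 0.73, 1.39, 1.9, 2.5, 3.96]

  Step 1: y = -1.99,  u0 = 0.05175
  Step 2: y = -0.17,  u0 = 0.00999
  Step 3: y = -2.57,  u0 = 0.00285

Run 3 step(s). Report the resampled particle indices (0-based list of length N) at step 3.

step 1: w=[0.1829, 0.2632, 0.2376, 0.1624, 0.0989, 0.0481, 0.0067, 0.0002, 0.0000, 0.0000, 0.0000, 0.0000]  mean=-1.5938  Neff=5.0583  idx=[0, 0, 1, 1, 1, 2, 2, 2, 3, 3, 4, 5]
step 2: w=[0.0006, 0.0006, 0.0419, 0.0419, 0.0419, 0.0583, 0.0583, 0.0583, 0.1176, 0.1176, 0.1900, 0.2731]  mean=-1.1000  Neff=6.5012  idx=[2, 4, 5, 7, 8, 9, 9, 10, 10, 11, 11, 11]
step 3: w=[0.1912, 0.1912, 0.1504, 0.1504, 0.0727, 0.0727, 0.0727, 0.0325, 0.0325, 0.0112, 0.0112, 0.0112]  mean=-1.4142  Neff=7.3142  idx=[0, 0, 0, 1, 1, 2, 2, 3, 3, 4, 6, 7]

resampled_idx = [0, 0, 0, 1, 1, 2, 2, 3, 3, 4, 6, 7]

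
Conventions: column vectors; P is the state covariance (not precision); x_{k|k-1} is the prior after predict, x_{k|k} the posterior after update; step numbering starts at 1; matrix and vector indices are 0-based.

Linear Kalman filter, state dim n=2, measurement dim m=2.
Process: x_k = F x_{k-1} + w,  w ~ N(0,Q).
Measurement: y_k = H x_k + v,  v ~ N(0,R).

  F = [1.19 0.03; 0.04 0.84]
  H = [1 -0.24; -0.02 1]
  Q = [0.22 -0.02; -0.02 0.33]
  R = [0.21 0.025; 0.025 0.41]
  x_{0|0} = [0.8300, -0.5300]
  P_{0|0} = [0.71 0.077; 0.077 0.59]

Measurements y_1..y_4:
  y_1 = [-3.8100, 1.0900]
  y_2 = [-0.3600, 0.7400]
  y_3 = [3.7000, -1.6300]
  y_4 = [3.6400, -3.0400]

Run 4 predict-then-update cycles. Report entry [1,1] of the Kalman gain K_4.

K[1,1] = 0.5413

step 1: x^-=[0.9718, -0.4120]  P^-=[1.2315 0.1057; 0.1057 0.7526]  S=[1.4341 -0.0740; -0.0740 1.1589]  K=[0.8474 0.1241; -0.0189 0.6464]  nu=[-4.8807, 1.5214]  x^+=[-2.9754, 0.6635]  P^+=[0.1993 0.0761; 0.0761 0.2661]
step 2: x^-=[-3.5209, 0.4384]  P^-=[0.5079 0.0723; 0.0723 0.5232]  S=[0.7133 -0.0381; -0.0381 0.9305]  K=[0.6928 0.0951; -0.0448 0.5589]  nu=[3.2661, 0.2312]  x^+=[-1.2362, 0.4212]  P^+=[0.1622 0.0596; 0.0596 0.2292]
step 3: x^-=[-1.4585, 0.3043]  P^-=[0.4541 0.0531; 0.0531 0.4960]  S=[0.6672 -0.0498; -0.0498 0.9040]  K=[0.6679 0.0855; -0.0582 0.5443]  nu=[5.2315, -1.9635]  x^+=[1.8678, -1.0689]  P^+=[0.1556 0.0548; 0.0548 0.2228]
step 4: x^-=[2.1906, -0.8232]  P^-=[0.4444 0.0479; 0.0479 0.4911]  S=[0.6597 -0.0536; -0.0536 0.8994]  K=[0.6630 0.0829; -0.0621 0.5413]  nu=[1.2518, -2.1730]  x^+=[2.8404, -2.0771]  P^+=[0.1542 0.0537; 0.0537 0.2215]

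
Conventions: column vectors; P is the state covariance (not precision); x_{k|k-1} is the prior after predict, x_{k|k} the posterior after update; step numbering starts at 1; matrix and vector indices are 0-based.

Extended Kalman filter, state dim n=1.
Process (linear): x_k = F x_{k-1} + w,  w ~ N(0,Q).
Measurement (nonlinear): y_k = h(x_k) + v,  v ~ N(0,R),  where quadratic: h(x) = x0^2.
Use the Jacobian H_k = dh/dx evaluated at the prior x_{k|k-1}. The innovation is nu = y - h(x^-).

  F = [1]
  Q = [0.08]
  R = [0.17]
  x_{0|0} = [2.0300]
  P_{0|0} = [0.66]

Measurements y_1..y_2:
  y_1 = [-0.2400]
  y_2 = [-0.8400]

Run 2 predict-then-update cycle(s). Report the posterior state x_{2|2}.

x_post = [0.3587]

step 1: x^-=[2.0300]  P^-=[0.7400]  H_jac=[4.0600]  S=[12.3679]  K=[0.2429]  nu=[-4.3609]  x^+=[0.9707]  P^+=[0.0102]
step 2: x^-=[0.9707]  P^-=[0.0902]  H_jac=[1.9413]  S=[0.5098]  K=[0.3434]  nu=[-1.7822]  x^+=[0.3587]  P^+=[0.0301]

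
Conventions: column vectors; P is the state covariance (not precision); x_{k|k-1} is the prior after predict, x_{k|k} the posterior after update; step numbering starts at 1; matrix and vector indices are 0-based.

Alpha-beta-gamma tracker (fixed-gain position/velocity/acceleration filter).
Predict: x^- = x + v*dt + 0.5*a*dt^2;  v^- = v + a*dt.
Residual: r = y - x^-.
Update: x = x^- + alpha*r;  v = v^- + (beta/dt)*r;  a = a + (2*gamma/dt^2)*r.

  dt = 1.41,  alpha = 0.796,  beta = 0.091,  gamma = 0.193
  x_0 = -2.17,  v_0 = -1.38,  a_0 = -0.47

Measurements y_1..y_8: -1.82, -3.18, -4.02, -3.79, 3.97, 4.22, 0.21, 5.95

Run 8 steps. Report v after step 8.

v_post = 4.7842

step 1: x_pred=-4.5830  r=2.7630  x^+=-2.3837  v^+=-1.8644  a^+=0.0665
step 2: x_pred=-4.9464  r=1.7664  x^+=-3.5403  v^+=-1.6567  a^+=0.4094
step 3: x_pred=-5.4693  r=1.4493  x^+=-4.3157  v^+=-0.9859  a^+=0.6908
step 4: x_pred=-5.0191  r=1.2291  x^+=-4.0407  v^+=0.0674  a^+=0.9294
step 5: x_pred=-3.0217  r=6.9917  x^+=2.5437  v^+=1.8292  a^+=2.2869
step 6: x_pred=7.3961  r=-3.1761  x^+=4.8679  v^+=4.8487  a^+=1.6702
step 7: x_pred=13.3649  r=-13.1549  x^+=2.8936  v^+=6.3548  a^+=-0.8839
step 8: x_pred=10.9752  r=-5.0252  x^+=6.9751  v^+=4.7842  a^+=-1.8595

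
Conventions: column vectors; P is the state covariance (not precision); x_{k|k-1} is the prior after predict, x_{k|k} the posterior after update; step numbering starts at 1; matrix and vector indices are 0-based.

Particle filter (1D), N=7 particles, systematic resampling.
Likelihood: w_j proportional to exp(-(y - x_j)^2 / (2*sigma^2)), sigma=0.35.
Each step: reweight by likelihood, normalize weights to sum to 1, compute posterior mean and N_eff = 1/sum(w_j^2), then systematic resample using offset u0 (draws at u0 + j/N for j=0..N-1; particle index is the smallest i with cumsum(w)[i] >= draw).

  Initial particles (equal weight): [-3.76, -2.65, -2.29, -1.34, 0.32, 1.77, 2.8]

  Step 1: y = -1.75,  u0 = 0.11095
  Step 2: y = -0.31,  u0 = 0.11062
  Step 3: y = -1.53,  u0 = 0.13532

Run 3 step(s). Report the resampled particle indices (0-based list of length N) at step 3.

resampled_idx = [0, 1, 2, 3, 4, 5, 6]

step 1: w=[0.0000, 0.0434, 0.3602, 0.5964, 0.0000, 0.0000, 0.0000]  mean=-1.7391  Neff=2.0522  idx=[2, 2, 2, 3, 3, 3, 3]
step 2: w=[0.0000, 0.0000, 0.0000, 0.2500, 0.2500, 0.2500, 0.2500]  mean=-1.3400  Neff=4.0001  idx=[3, 4, 4, 5, 5, 6, 6]
step 3: w=[0.1429, 0.1429, 0.1429, 0.1429, 0.1429, 0.1429, 0.1429]  mean=-1.3400  Neff=7.0000  idx=[0, 1, 2, 3, 4, 5, 6]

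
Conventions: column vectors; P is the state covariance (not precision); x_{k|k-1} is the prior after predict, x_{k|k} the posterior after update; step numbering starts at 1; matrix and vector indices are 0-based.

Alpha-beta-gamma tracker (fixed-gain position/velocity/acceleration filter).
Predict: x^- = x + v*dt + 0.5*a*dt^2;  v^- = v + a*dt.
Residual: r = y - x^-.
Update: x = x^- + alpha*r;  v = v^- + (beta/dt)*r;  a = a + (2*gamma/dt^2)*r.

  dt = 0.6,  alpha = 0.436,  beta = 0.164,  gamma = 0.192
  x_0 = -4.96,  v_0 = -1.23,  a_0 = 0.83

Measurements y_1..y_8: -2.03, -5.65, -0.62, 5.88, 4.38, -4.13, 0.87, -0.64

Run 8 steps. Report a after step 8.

step 1: x_pred=-5.5486  r=3.5186  x^+=-4.0145  v^+=0.2298  a^+=4.5832
step 2: x_pred=-3.0517  r=-2.5983  x^+=-4.1845  v^+=2.2694  a^+=1.8116
step 3: x_pred=-2.4968  r=1.8768  x^+=-1.6785  v^+=3.8694  a^+=3.8135
step 4: x_pred=1.3296  r=4.5504  x^+=3.3136  v^+=7.4013  a^+=8.6673
step 5: x_pred=9.3145  r=-4.9345  x^+=7.1630  v^+=11.2529  a^+=3.4039
step 6: x_pred=14.5275  r=-18.6575  x^+=6.3928  v^+=8.1956  a^+=-16.4974
step 7: x_pred=8.3406  r=-7.4706  x^+=5.0834  v^+=-3.7449  a^+=-24.4661
step 8: x_pred=-1.5674  r=0.9274  x^+=-1.1630  v^+=-18.1710  a^+=-23.4769

a_post = -23.4769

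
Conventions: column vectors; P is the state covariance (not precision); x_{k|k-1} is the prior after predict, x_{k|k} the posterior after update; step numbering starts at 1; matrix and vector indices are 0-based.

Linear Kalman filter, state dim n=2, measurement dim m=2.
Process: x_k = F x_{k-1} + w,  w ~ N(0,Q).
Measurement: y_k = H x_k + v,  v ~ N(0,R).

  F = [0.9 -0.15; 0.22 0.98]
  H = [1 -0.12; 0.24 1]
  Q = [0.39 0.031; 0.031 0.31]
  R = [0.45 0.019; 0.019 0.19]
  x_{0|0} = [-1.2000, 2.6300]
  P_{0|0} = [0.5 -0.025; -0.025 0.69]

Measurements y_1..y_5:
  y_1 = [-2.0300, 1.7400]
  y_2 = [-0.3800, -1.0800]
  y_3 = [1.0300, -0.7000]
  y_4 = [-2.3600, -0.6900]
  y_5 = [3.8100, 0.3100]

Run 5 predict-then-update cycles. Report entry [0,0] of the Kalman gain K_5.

K[0,0] = 0.5457

step 1: x^-=[-1.4745, 2.3134]  P^-=[0.8173 0.0073; 0.0073 0.9861]  S=[1.2797 0.1039; 0.1039 1.2267]  K=[0.6288 0.1126; -0.1532 0.8183]  nu=[-0.2779, -0.2195]  x^+=[-1.6740, 2.1763]  P^+=[0.2810 -0.0341; -0.0341 0.1607]
step 2: x^-=[-1.8330, 1.7645]  P^-=[0.6304 0.0341; 0.0341 0.4633]  S=[1.0789 0.1478; 0.1478 0.7059]  K=[0.5606 0.1452; -0.1147 0.6919]  nu=[1.6648, -2.4046]  x^+=[-1.2489, -0.0901]  P^+=[0.2524 -0.0223; -0.0223 0.1346]
step 3: x^-=[-1.1105, -0.3630]  P^-=[0.6035 0.0422; 0.0422 0.4419]  S=[1.0497 0.1518; 0.1518 0.6869]  K=[0.5482 0.1512; -0.1089 0.6821]  nu=[2.0969, -0.0704]  x^+=[0.0284, -0.6395]  P^+=[0.2471 -0.0202; -0.0202 0.1324]
step 4: x^-=[0.1215, -0.6205]  P^-=[0.5986 0.0433; 0.0433 0.4404]  S=[1.0446 0.1519; 0.1519 0.6857]  K=[0.5460 0.1518; -0.1082 0.6814]  nu=[-2.5560, -0.0987]  x^+=[-1.2891, -0.4112]  P^+=[0.2462 -0.0199; -0.0199 0.1322]
step 5: x^-=[-1.0985, -0.6865]  P^-=[0.5978 0.0434; 0.0434 0.4403]  S=[1.0437 0.1518; 0.1518 0.6856]  K=[0.5457 0.1518; -0.1081 0.6814]  nu=[4.8261, 1.2602]  x^+=[1.7263, -0.3497]  P^+=[0.2461 -0.0198; -0.0198 0.1322]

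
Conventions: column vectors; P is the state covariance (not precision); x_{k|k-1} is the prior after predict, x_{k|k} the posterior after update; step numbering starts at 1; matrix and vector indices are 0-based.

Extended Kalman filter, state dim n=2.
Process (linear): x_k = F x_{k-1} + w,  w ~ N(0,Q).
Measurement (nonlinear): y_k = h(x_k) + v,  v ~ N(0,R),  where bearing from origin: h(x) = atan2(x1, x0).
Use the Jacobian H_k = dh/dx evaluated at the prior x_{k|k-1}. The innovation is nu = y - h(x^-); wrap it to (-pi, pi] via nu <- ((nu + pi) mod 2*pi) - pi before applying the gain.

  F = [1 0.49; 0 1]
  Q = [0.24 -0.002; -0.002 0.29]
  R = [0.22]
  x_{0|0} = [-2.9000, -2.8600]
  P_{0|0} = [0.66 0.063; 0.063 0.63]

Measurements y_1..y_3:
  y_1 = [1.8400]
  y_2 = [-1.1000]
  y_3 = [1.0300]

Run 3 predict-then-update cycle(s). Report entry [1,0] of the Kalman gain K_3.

K[1,0] = -0.4208

step 1: x^-=[-4.3014, -2.8600]  P^-=[1.1130 0.3697; 0.3697 0.9200]  H_jac=[0.1072 -0.1612]  S=[0.2439]  K=[0.2448; -0.4456]  nu=[-1.8884]  x^+=[-4.7636, -2.0186]  P^+=[1.0984 0.3963; 0.3963 0.8716]
step 2: x^-=[-5.7527, -2.0186]  P^-=[1.9360 0.8214; 0.8214 1.1616]  H_jac=[0.0543 -0.1548]  S=[0.2397]  K=[-0.0917; -0.5639]  nu=[1.7041]  x^+=[-5.9090, -2.9795]  P^+=[1.9340 0.8090; 0.8090 1.0854]
step 3: x^-=[-7.3689, -2.9795]  P^-=[3.2274 1.3388; 1.3388 1.3754]  H_jac=[0.0472 -0.1166]  S=[0.2312]  K=[-0.0171; -0.4208]  nu=[-2.4958]  x^+=[-7.3263, -1.9291]  P^+=[3.2273 1.3371; 1.3371 1.3344]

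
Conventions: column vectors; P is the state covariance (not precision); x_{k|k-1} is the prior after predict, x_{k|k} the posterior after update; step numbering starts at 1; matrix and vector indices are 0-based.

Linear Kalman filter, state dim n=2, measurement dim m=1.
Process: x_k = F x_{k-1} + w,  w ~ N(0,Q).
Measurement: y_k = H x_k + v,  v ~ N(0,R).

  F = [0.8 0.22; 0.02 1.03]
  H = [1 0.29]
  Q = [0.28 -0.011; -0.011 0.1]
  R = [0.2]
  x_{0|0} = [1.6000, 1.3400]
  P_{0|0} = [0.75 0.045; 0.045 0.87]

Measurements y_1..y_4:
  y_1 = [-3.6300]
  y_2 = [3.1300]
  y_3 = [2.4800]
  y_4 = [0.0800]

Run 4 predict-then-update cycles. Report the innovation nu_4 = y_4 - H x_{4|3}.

step 1: x^-=[1.5748, 1.4122]  P^-=[0.8179 0.2354; 0.2354 1.0251]  S=[1.2407]  K=[0.7143; 0.4294]  nu=[-5.6143]  x^+=[-2.4354, -0.9984]  P^+=[0.1849 -0.1451; -0.1451 0.7964]
step 2: x^-=[-2.1680, -1.0770]  P^-=[0.3858 0.0522; 0.0522 0.9390]  S=[0.6951]  K=[0.5769; 0.4669]  nu=[5.6103]  x^+=[1.0684, 1.5425]  P^+=[0.1545 -0.1350; -0.1350 0.7875]
step 3: x^-=[1.1941, 1.6101]  P^-=[0.3695 0.0581; 0.0581 0.9299]  S=[0.6814]  K=[0.5670; 0.4810]  nu=[0.8190]  x^+=[1.6584, 2.0041]  P^+=[0.1504 -0.1277; -0.1277 0.7723]
step 4: x^-=[1.7676, 2.0974]  P^-=[0.3687 0.0606; 0.0606 0.9141]  S=[0.6807]  K=[0.5674; 0.4784]  nu=[-2.2959]  x^+=[0.4649, 0.9990]  P^+=[0.1495 -0.1242; -0.1242 0.7583]

innov = [-2.2959]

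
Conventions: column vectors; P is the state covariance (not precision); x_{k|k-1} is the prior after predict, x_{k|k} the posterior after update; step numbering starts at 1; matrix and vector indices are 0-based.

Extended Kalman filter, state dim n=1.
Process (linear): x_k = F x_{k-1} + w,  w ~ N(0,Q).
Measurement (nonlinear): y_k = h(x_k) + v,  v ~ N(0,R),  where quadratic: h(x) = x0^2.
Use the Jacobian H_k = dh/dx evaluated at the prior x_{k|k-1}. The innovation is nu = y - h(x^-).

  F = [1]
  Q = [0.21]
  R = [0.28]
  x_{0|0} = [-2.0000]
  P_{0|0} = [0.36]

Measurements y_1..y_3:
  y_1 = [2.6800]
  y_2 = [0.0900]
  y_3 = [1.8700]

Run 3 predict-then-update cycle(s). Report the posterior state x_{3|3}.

x_post = [-1.3316]

step 1: x^-=[-2.0000]  P^-=[0.5700]  H_jac=[-4.0000]  S=[9.4000]  K=[-0.2426]  nu=[-1.3200]  x^+=[-1.6798]  P^+=[0.0170]
step 2: x^-=[-1.6798]  P^-=[0.2270]  H_jac=[-3.3597]  S=[2.8420]  K=[-0.2683]  nu=[-2.7318]  x^+=[-0.9468]  P^+=[0.0224]
step 3: x^-=[-0.9468]  P^-=[0.2324]  H_jac=[-1.8936]  S=[1.1132]  K=[-0.3953]  nu=[0.9735]  x^+=[-1.3316]  P^+=[0.0584]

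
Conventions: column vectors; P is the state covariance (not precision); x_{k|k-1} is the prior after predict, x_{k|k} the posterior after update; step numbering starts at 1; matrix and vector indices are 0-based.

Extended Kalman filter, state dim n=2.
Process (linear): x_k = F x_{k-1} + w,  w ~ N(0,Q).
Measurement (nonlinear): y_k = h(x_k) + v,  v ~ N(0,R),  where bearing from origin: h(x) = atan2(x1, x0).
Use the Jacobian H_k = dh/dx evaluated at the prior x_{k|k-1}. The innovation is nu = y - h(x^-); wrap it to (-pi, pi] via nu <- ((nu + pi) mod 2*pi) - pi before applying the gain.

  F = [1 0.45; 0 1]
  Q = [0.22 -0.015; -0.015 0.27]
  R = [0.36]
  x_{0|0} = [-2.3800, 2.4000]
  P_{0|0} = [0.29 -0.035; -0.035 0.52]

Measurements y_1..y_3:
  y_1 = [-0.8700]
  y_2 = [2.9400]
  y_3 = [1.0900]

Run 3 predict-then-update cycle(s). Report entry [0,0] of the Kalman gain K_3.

step 1: x^-=[-1.3000, 2.4000]  P^-=[0.5838 0.1840; 0.1840 0.7900]  H_jac=[-0.3221 -0.1745]  S=[0.4653]  K=[-0.4732; -0.4236]  nu=[-2.9372]  x^+=[0.0898, 3.6443]  P^+=[0.4796 0.0907; 0.0907 0.7065]
step 2: x^-=[1.7297, 3.6443]  P^-=[0.9243 0.3936; 0.3936 0.9765]  H_jac=[-0.2239 0.1063]  S=[0.3987]  K=[-0.4143; 0.0392]  nu=[1.8124]  x^+=[0.9789, 3.7154]  P^+=[0.8559 0.4001; 0.4001 0.9759]
step 3: x^-=[2.6508, 3.7154]  P^-=[1.6336 0.8243; 0.8243 1.2459]  H_jac=[-0.1784 0.1273]  S=[0.3947]  K=[-0.4724; 0.0292]  nu=[0.1389]  x^+=[2.5852, 3.7195]  P^+=[1.5455 0.8297; 0.8297 1.2455]

K[0,0] = -0.4724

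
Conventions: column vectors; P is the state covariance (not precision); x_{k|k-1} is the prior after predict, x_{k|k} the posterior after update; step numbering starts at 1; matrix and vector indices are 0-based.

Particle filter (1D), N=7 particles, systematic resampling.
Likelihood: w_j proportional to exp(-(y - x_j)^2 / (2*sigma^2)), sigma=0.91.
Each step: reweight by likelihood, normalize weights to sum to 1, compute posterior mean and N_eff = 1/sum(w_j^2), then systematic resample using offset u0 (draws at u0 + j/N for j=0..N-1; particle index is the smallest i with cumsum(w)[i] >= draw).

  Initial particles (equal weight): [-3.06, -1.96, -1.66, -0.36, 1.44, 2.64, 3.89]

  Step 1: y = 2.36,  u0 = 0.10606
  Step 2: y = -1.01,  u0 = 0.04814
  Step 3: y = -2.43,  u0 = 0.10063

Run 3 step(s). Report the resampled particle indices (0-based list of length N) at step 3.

resampled_idx = [0, 1, 2, 3, 4, 5, 6]

step 1: w=[0.0000, 0.0000, 0.0000, 0.0063, 0.3317, 0.5274, 0.1345]  mean=2.3909  Neff=2.4613  idx=[4, 4, 5, 5, 5, 5, 6]
step 2: w=[0.4882, 0.4882, 0.0059, 0.0059, 0.0059, 0.0059, 0.0000]  mean=1.4682  Neff=2.0969  idx=[0, 0, 0, 0, 1, 1, 1]
step 3: w=[0.1429, 0.1429, 0.1429, 0.1429, 0.1429, 0.1429, 0.1429]  mean=1.4400  Neff=7.0000  idx=[0, 1, 2, 3, 4, 5, 6]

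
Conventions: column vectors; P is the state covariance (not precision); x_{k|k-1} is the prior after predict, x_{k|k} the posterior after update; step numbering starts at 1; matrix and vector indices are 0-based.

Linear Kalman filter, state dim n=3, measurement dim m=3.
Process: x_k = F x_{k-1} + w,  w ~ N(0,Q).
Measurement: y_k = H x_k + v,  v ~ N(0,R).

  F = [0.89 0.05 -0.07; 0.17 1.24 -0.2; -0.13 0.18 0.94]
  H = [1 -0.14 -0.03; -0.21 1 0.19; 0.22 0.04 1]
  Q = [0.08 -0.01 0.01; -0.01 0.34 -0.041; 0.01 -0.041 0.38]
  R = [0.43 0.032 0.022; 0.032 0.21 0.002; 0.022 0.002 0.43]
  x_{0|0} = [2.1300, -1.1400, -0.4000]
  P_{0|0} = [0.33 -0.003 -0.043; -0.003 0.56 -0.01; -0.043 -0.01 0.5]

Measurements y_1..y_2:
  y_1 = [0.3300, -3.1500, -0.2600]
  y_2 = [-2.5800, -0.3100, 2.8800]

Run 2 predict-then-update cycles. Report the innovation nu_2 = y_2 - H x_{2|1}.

step 1: x^-=[1.8667, -0.9715, -0.8581]  P^-=[0.3504 0.0874 -0.0932; 0.0874 1.2372 -0.0362; -0.0932 -0.0362 0.8528]  S=[0.7862 -0.1459 -0.0201; -0.1459 1.4504 0.1950; -0.0201 0.1950 1.2594]  K=[0.4414 0.0430 -0.0096; 0.0482 0.8547 -0.1058; -0.1280 -0.0011 0.6579]  nu=[-1.6985, -1.6235, 0.2263]  x^+=[1.0449, -2.4648, -0.4900]  P^+=[0.1999 0.0730 -0.0413; 0.0730 0.2089 -0.0671; -0.0413 -0.0671 0.2918]
step 2: x^-=[0.8411, -2.7807, -1.0401]  P^-=[0.2524 0.1328 -0.0564; 0.1328 0.7455 -0.1467; -0.0564 -0.1467 0.6320]  S=[0.6626 0.0049 0.0203; 0.0049 0.8825 0.0300; 0.0203 0.0300 1.0411]  K=[0.3551 0.0764 -0.0049; 0.0470 0.7850 -0.1077; -0.1007 -0.0363 0.5924]  nu=[-3.8416, 2.8450, 3.8463]  x^+=[-0.3243, -1.1422, 1.5219]  P^+=[0.1635 0.0680 -0.0328; 0.0680 0.1930 -0.0664; -0.0328 -0.0664 0.2623]

innov = [-3.8416, 2.8450, 3.8463]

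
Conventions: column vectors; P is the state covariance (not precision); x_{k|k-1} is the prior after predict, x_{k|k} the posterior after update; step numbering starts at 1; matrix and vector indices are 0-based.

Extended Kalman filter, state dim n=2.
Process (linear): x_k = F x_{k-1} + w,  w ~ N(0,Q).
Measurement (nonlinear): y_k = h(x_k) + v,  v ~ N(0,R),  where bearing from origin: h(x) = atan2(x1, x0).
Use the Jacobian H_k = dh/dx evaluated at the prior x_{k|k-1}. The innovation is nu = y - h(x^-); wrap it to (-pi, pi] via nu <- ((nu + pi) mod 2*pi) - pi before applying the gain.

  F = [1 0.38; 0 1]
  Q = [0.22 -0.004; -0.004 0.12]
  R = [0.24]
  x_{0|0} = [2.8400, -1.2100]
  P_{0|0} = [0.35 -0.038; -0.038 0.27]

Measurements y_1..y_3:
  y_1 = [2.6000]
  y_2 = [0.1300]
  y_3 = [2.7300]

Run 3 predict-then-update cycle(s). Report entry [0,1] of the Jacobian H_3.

H_jac[0,1] = 0.2668

step 1: x^-=[2.3802, -1.2100]  P^-=[0.5801 0.0606; 0.0606 0.3900]  H_jac=[0.1697 0.3339]  S=[0.3070]  K=[0.3865; 0.4575]  nu=[3.0703]  x^+=[3.5670, 0.1948]  P^+=[0.5342 0.0063; 0.0063 0.3257]
step 2: x^-=[3.6410, 0.1948]  P^-=[0.8060 0.1261; 0.1261 0.4457]  H_jac=[-0.0147 0.2739]  S=[0.2726]  K=[0.0833; 0.4410]  nu=[0.0765]  x^+=[3.6474, 0.2286]  P^+=[0.8042 0.1161; 0.1161 0.3927]
step 3: x^-=[3.7343, 0.2286]  P^-=[1.1691 0.2613; 0.2613 0.5127]  H_jac=[-0.0163 0.2668]  S=[0.2745]  K=[0.1844; 0.4827]  nu=[2.6689]  x^+=[4.2263, 1.5169]  P^+=[1.1597 0.2368; 0.2368 0.4487]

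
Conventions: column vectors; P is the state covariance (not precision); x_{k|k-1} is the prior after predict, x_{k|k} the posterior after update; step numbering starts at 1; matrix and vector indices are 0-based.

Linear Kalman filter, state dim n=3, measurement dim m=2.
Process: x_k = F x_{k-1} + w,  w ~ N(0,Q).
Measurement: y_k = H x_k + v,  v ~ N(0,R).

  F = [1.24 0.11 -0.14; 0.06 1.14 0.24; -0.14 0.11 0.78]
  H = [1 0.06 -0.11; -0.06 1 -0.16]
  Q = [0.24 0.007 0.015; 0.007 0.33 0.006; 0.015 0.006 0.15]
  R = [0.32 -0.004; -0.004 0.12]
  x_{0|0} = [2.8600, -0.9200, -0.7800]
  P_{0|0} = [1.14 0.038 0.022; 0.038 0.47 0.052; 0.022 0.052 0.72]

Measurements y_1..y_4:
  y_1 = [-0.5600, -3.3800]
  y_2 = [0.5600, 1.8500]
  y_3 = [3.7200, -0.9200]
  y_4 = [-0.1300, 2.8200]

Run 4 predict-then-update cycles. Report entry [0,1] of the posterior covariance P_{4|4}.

P_post[0,1] = 0.0087

step 1: x^-=[3.5544, -1.0644, -1.1100]  P^-=[2.0138 0.1800 -0.2259; 0.1800 1.0207 0.2322; -0.2259 0.2322 0.6190]  S=[2.4132 0.1335; 0.1335 1.0635]  K=[0.8502 -0.0171; 0.0390 0.9097; -0.1245 0.1536]  nu=[-4.1726, -2.2799]  x^+=[0.0458, -3.3014, -0.9406]  P^+=[0.2730 0.0133 0.0147; 0.0133 0.1274 0.1097; 0.0147 0.1097 0.5616]
step 2: x^-=[-0.1746, -3.9866, -1.1032]  P^-=[0.6674 0.0329 -0.0683; 0.0329 0.5911 0.2234; -0.0683 0.2234 0.5138]  S=[1.0118 0.0170; 0.0170 0.6499]  K=[0.6692 -0.0117; 0.0290 0.8507; -0.1139 0.2265]  nu=[0.8525, 5.6496]  x^+=[0.3299, 0.8443, 0.0795]  P^+=[0.2145 0.0101 0.0079; 0.0101 0.1191 0.1030; 0.0079 0.1030 0.4682]
step 3: x^-=[0.4908, 1.0014, 0.1087]  P^-=[0.5772 0.0250 -0.0556; 0.0250 0.5704 0.1997; -0.0556 0.1997 0.4561]  S=[0.9174 0.0132; 0.0132 0.6362]  K=[0.6377 -0.0144; 0.0285 0.8434; -0.1052 0.2065]  nu=[3.1811, -1.8746]  x^+=[2.5463, -0.4890, -0.6132]  P^+=[0.2043 0.0090 0.0061; 0.0090 0.1165 0.0927; 0.0061 0.0927 0.4194]
step 4: x^-=[3.1894, -0.5518, -0.8885]  P^-=[0.5612 0.0248 -0.0512; 0.0248 0.5584 0.1810; -0.0512 0.1810 0.4249]  S=[0.9002 0.0143; 0.0143 0.6294]  K=[0.6316 -0.0153; 0.0294 0.8381; -0.0997 0.1867]  nu=[-3.3840, 3.4210]  x^+=[0.9998, 2.2159, 0.0875]  P^+=[0.2022 0.0087 0.0056; 0.0087 0.1148 0.0863; 0.0056 0.0863 0.3945]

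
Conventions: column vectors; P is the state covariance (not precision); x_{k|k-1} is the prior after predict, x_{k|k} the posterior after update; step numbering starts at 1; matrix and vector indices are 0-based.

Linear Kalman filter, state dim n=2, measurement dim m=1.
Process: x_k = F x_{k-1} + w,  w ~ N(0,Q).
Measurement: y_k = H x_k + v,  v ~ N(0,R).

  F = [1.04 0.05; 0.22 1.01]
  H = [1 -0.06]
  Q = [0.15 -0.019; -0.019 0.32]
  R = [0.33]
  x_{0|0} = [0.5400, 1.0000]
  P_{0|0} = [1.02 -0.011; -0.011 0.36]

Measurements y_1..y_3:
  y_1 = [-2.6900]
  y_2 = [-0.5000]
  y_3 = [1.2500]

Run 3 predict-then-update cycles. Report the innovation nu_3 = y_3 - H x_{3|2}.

step 1: x^-=[0.6116, 1.1288]  P^-=[1.2530 0.2209; 0.2209 0.7317]  S=[1.5591]  K=[0.7952; 0.1135]  nu=[-3.2339]  x^+=[-1.9598, 0.7617]  P^+=[0.2672 0.0802; 0.0802 0.7116]
step 2: x^-=[-2.0001, 0.3382]  P^-=[0.4491 0.1632; 0.1632 1.0945]  S=[0.7635]  K=[0.5754; 0.1277]  nu=[1.5204]  x^+=[-1.1252, 0.5323]  P^+=[0.1963 0.1071; 0.1071 1.0820]
step 3: x^-=[-1.1436, 0.2901]  P^-=[0.3762 0.1942; 0.1942 1.4809]  S=[0.6882]  K=[0.5297; 0.1531]  nu=[2.4110]  x^+=[0.1334, 0.6591]  P^+=[0.1831 0.1384; 0.1384 1.4647]

innov = [2.4110]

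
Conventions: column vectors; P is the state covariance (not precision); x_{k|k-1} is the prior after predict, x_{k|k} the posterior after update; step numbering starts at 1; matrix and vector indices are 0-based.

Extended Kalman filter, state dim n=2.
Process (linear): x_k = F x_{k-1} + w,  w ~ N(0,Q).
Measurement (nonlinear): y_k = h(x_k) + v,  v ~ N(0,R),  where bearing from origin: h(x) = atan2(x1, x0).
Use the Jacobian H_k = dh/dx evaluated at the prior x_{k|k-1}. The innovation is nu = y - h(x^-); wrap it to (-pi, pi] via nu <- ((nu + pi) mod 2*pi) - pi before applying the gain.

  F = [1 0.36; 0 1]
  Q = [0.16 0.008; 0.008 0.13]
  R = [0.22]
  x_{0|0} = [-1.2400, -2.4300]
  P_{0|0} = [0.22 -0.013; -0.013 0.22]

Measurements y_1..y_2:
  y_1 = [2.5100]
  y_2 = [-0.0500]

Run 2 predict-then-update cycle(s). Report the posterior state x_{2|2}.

step 1: x^-=[-2.1148, -2.4300]  P^-=[0.3992 0.0742; 0.0742 0.3500]  H_jac=[0.2342 -0.2038]  S=[0.2493]  K=[0.3142; -0.2164]  nu=[-1.4862]  x^+=[-2.5818, -2.1084]  P^+=[0.3745 0.0912; 0.0912 0.3383]
step 2: x^-=[-3.3408, -2.1084]  P^-=[0.6440 0.2209; 0.2209 0.4683]  H_jac=[0.1351 -0.2141]  S=[0.2404]  K=[0.1651; -0.2928]  nu=[2.5286]  x^+=[-2.9232, -2.8488]  P^+=[0.6375 0.2326; 0.2326 0.4477]

x_post = [-2.9232, -2.8488]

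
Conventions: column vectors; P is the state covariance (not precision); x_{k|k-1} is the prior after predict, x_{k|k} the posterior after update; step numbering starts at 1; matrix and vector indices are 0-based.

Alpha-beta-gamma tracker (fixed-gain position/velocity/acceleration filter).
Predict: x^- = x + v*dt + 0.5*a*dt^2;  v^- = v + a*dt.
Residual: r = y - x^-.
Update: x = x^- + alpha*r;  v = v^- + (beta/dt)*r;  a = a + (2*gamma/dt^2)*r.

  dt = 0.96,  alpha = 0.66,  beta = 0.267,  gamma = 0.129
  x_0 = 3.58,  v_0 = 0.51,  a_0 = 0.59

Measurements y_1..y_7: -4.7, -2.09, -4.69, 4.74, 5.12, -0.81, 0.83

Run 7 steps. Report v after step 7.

v_post = 4.2614

step 1: x_pred=4.3415  r=-9.0415  x^+=-1.6259  v^+=-1.4383  a^+=-1.9411
step 2: x_pred=-3.9011  r=1.8111  x^+=-2.7058  v^+=-2.7980  a^+=-1.4341
step 3: x_pred=-6.0527  r=1.3627  x^+=-5.1533  v^+=-3.7958  a^+=-1.0526
step 4: x_pred=-9.2823  r=14.0223  x^+=-0.0276  v^+=-0.9063  a^+=2.8729
step 5: x_pred=0.4261  r=4.6939  x^+=3.5241  v^+=3.1571  a^+=4.1869
step 6: x_pred=8.4843  r=-9.2943  x^+=2.3500  v^+=4.5916  a^+=1.5850
step 7: x_pred=7.4884  r=-6.6584  x^+=3.0938  v^+=4.2614  a^+=-0.2790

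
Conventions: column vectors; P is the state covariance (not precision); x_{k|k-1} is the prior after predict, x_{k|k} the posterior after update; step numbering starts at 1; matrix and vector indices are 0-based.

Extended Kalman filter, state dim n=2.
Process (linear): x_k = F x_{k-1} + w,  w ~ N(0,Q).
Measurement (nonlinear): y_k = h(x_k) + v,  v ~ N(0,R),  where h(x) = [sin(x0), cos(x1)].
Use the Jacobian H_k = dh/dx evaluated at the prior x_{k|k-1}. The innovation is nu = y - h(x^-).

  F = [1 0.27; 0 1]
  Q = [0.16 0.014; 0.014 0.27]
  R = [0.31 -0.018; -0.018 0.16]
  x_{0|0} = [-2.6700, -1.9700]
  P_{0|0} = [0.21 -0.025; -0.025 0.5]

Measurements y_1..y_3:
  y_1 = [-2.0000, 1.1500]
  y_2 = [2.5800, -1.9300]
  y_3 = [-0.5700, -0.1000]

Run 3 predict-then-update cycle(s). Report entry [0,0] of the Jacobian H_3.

step 1: x^-=[-3.2019, -1.9700]  P^-=[0.3930 0.1240; 0.1240 0.7700]  H_jac=[-0.9982 0.0000; 0.0000 0.9214]  S=[0.7015 -0.1320; -0.1320 0.8137]  K=[-0.5495 0.0512; -0.0127 0.8699]  nu=[-2.0603, 1.5387]  x^+=[-1.9910, -0.6054]  P^+=[0.1716 0.0196; 0.0196 0.1513]
step 2: x^-=[-2.1544, -0.6054]  P^-=[0.3532 0.0745; 0.0745 0.4213]  H_jac=[-0.5511 0.0000; 0.0000 0.5691]  S=[0.4173 -0.0414; -0.0414 0.2964]  K=[-0.4586 0.0790; -0.0185 0.8062]  nu=[3.4145, -2.7523]  x^+=[-3.9379, -2.8873]  P^+=[0.2606 0.0367; 0.0367 0.2273]
step 3: x^-=[-4.7175, -2.8873]  P^-=[0.4570 0.1121; 0.1121 0.4973]  H_jac=[0.0051 0.0000; 0.0000 0.2515]  S=[0.3100 -0.0179; -0.0179 0.1915]  K=[0.0160 0.1487; 0.0397 0.6570]  nu=[-1.5700, 0.8678]  x^+=[-4.6135, -2.3794]  P^+=[0.4528 0.0935; 0.0935 0.4151]

H_jac[0,0] = 0.0051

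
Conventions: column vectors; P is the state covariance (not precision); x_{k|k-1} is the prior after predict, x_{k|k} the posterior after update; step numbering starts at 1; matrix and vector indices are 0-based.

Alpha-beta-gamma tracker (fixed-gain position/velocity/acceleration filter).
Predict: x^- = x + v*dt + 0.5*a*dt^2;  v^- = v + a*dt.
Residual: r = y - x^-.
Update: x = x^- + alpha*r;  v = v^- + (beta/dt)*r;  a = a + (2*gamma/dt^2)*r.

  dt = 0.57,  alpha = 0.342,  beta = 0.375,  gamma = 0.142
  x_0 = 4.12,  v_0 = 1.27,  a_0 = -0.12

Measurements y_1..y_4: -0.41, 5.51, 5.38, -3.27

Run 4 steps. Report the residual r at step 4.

resid = -6.6015

step 1: x_pred=4.8244  r=-5.2344  x^+=3.0342  v^+=-2.2421  a^+=-4.6955
step 2: x_pred=0.9935  r=4.5165  x^+=2.5381  v^+=-1.9471  a^+=-0.7475
step 3: x_pred=1.3068  r=4.0732  x^+=2.6999  v^+=0.3065  a^+=2.8129
step 4: x_pred=3.3315  r=-6.6015  x^+=1.0738  v^+=-2.4332  a^+=-2.9576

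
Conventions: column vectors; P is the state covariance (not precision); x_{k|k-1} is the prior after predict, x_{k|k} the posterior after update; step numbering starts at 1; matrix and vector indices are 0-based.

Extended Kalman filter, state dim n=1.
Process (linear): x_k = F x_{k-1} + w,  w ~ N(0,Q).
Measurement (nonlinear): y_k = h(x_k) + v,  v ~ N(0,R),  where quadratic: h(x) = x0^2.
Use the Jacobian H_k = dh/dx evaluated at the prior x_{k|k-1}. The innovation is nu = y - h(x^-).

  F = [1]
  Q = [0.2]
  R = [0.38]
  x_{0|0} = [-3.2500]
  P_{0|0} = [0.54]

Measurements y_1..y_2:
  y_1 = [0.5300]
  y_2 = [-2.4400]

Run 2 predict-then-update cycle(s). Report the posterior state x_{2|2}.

x_post = [-0.3634]

step 1: x^-=[-3.2500]  P^-=[0.7400]  H_jac=[-6.5000]  S=[31.6450]  K=[-0.1520]  nu=[-10.0325]  x^+=[-1.7251]  P^+=[0.0089]
step 2: x^-=[-1.7251]  P^-=[0.2089]  H_jac=[-3.4501]  S=[2.8665]  K=[-0.2514]  nu=[-5.4159]  x^+=[-0.3634]  P^+=[0.0277]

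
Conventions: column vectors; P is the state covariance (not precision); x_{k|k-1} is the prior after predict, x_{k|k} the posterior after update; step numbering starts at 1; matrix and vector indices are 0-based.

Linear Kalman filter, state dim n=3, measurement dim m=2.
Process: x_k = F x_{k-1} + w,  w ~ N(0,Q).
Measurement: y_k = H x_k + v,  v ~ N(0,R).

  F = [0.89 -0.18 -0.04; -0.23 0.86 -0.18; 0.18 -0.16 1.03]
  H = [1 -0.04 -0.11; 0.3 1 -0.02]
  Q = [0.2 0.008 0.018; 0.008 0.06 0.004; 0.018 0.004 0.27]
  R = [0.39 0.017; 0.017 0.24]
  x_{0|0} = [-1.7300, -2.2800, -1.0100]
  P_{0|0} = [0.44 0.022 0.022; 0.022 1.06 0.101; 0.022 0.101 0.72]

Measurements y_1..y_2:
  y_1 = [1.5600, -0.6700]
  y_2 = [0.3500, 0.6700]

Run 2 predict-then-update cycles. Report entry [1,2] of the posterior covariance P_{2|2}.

P_post[1,2] = -0.1513

step 1: x^-=[-1.0889, -1.3811, -0.9869]  P^-=[0.5769 -0.2267 0.0874; -0.2267 0.8524 -0.2029; 0.0874 -0.2029 1.0488]  S=[0.9780 -0.0482; -0.0482 1.0158]  K=[0.5879 -0.0267; -0.2061 0.7664; -0.0299 -0.1960]  nu=[2.4851, 1.0180]  x^+=[0.3451, -1.1130, -1.2608]  P^+=[0.2365 -0.0655 0.0938; -0.0655 0.1990 -0.0555; 0.0938 -0.0555 1.0095]
step 2: x^-=[0.5579, -0.8096, -1.0584]  P^-=[0.4089 -0.1308 0.1267; -0.1308 0.3032 -0.3089; 0.1267 -0.3089 1.4106]  S=[0.7964 0.0284; 0.0284 0.5129]  K=[0.5043 -0.0488; -0.1560 0.5353; 0.0006 -0.5831]  nu=[-0.3567, 1.2911]  x^+=[0.3150, -0.0628, -1.8115]  P^+=[0.2066 -0.0627 0.1203; -0.0627 0.1416 -0.1513; 0.1203 -0.1513 1.2362]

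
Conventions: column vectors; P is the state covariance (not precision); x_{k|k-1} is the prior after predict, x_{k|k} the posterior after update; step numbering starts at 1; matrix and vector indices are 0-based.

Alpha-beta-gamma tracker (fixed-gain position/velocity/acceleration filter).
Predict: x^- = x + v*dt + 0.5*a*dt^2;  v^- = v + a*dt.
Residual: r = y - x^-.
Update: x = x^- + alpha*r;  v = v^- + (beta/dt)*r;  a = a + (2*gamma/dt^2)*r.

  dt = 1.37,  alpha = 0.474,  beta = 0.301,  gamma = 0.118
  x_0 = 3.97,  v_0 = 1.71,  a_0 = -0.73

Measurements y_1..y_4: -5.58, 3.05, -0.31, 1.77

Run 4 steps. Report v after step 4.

step 1: x_pred=5.6276  r=-11.2076  x^+=0.3152  v^+=-1.7525  a^+=-2.1392
step 2: x_pred=-4.0933  r=7.1433  x^+=-0.7074  v^+=-3.1138  a^+=-1.2410
step 3: x_pred=-6.1380  r=5.8280  x^+=-3.3755  v^+=-3.5336  a^+=-0.5082
step 4: x_pred=-8.6935  r=10.4635  x^+=-3.7338  v^+=-1.9310  a^+=0.8074

v_post = -1.9310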